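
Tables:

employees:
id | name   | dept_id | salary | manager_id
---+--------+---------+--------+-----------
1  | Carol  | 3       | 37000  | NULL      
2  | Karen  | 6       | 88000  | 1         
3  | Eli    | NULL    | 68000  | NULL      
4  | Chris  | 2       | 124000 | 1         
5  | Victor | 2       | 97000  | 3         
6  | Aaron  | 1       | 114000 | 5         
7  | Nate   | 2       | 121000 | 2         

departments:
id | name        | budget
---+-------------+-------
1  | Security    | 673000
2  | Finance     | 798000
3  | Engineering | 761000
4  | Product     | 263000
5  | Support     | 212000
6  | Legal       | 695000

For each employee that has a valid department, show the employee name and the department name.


INNER JOIN keeps only employees rows whose dept_id matches an id in departments. Walk through each employee:
  - employee 1 (Carol): dept_id=3 -> matches Engineering
  - employee 2 (Karen): dept_id=6 -> matches Legal
  - employee 3 (Eli): dept_id=NULL, no match -> dropped
  - employee 4 (Chris): dept_id=2 -> matches Finance
  - employee 5 (Victor): dept_id=2 -> matches Finance
  - employee 6 (Aaron): dept_id=1 -> matches Security
  - employee 7 (Nate): dept_id=2 -> matches Finance
So 1 of 7 rows is dropped.

SQL:
SELECT a.name, b.name AS department
FROM employees a
INNER JOIN departments b ON a.dept_id = b.id

Result:
name   | department 
-------+------------
Carol  | Engineering
Karen  | Legal      
Chris  | Finance    
Victor | Finance    
Aaron  | Security   
Nate   | Finance    


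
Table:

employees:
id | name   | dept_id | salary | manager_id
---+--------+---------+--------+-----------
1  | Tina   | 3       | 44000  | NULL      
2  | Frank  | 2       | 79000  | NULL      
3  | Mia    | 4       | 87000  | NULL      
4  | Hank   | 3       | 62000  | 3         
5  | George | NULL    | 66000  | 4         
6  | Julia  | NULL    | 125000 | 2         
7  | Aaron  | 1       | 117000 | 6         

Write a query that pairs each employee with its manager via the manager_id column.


This is a self-join: employees is joined to a second copy of itself, matching each row's manager_id to another row's id. Use LEFT JOIN so rows with manager_id=NULL are kept.
  - employee 1 (Tina): manager_id=NULL -> NULL
  - employee 2 (Frank): manager_id=NULL -> NULL
  - employee 3 (Mia): manager_id=NULL -> NULL
  - employee 4 (Hank): manager_id=3 -> Mia
  - employee 5 (George): manager_id=4 -> Hank
  - employee 6 (Julia): manager_id=2 -> Frank
  - employee 7 (Aaron): manager_id=6 -> Julia

SQL:
SELECT a.name AS item, b.name AS manager
FROM employees a
LEFT JOIN employees b ON a.manager_id = b.id

Result:
item   | manager
-------+--------
Tina   | NULL   
Frank  | NULL   
Mia    | NULL   
Hank   | Mia    
George | Hank   
Julia  | Frank  
Aaron  | Julia  


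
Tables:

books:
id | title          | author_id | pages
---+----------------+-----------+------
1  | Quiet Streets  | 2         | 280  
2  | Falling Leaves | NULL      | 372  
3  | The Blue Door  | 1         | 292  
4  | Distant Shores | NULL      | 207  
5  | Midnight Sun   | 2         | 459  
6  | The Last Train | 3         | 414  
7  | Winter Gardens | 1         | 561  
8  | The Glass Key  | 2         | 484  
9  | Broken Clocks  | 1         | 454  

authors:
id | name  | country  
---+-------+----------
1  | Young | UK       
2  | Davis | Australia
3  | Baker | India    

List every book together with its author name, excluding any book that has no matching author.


INNER JOIN keeps only books rows whose author_id matches an id in authors. Walk through each book:
  - book 1 (Quiet Streets): author_id=2 -> matches Davis
  - book 2 (Falling Leaves): author_id=NULL, no match -> dropped
  - book 3 (The Blue Door): author_id=1 -> matches Young
  - book 4 (Distant Shores): author_id=NULL, no match -> dropped
  - book 5 (Midnight Sun): author_id=2 -> matches Davis
  - book 6 (The Last Train): author_id=3 -> matches Baker
  - book 7 (Winter Gardens): author_id=1 -> matches Young
  - book 8 (The Glass Key): author_id=2 -> matches Davis
  - book 9 (Broken Clocks): author_id=1 -> matches Young
So 2 of 9 rows are dropped.

SQL:
SELECT a.title, b.name AS author
FROM books a
INNER JOIN authors b ON a.author_id = b.id

Result:
title          | author
---------------+-------
Quiet Streets  | Davis 
The Blue Door  | Young 
Midnight Sun   | Davis 
The Last Train | Baker 
Winter Gardens | Young 
The Glass Key  | Davis 
Broken Clocks  | Young 


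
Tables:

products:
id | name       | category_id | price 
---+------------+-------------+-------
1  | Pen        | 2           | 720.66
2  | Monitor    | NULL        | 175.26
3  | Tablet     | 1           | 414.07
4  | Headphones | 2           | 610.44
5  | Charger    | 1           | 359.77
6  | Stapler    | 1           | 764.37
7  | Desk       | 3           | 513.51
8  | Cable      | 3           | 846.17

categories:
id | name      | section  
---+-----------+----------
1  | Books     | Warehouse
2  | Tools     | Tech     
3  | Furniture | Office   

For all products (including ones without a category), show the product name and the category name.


LEFT JOIN keeps every row from products (the left table); where category_id has no match in categories, the category columns become NULL. Walk through each product:
  - product 1 (Pen): category_id=2 -> matches Tools
  - product 2 (Monitor): category_id=NULL, no match -> kept with NULL
  - product 3 (Tablet): category_id=1 -> matches Books
  - product 4 (Headphones): category_id=2 -> matches Tools
  - product 5 (Charger): category_id=1 -> matches Books
  - product 6 (Stapler): category_id=1 -> matches Books
  - product 7 (Desk): category_id=3 -> matches Furniture
  - product 8 (Cable): category_id=3 -> matches Furniture
All 8 rows appear; 1 has NULL category.

SQL:
SELECT a.name, b.name AS category
FROM products a
LEFT JOIN categories b ON a.category_id = b.id

Result:
name       | category 
-----------+----------
Pen        | Tools    
Monitor    | NULL     
Tablet     | Books    
Headphones | Tools    
Charger    | Books    
Stapler    | Books    
Desk       | Furniture
Cable      | Furniture


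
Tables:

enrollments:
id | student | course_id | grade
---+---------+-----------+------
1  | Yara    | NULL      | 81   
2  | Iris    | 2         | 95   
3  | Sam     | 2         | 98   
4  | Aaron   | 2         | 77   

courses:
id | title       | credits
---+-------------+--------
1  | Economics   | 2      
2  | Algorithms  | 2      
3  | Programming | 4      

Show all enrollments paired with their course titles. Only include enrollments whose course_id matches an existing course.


INNER JOIN keeps only enrollments rows whose course_id matches an id in courses. Walk through each enrollment:
  - enrollment 1 (Yara): course_id=NULL, no match -> dropped
  - enrollment 2 (Iris): course_id=2 -> matches Algorithms
  - enrollment 3 (Sam): course_id=2 -> matches Algorithms
  - enrollment 4 (Aaron): course_id=2 -> matches Algorithms
So 1 of 4 rows is dropped.

SQL:
SELECT a.student, b.title AS course
FROM enrollments a
INNER JOIN courses b ON a.course_id = b.id

Result:
student | course    
--------+-----------
Iris    | Algorithms
Sam     | Algorithms
Aaron   | Algorithms


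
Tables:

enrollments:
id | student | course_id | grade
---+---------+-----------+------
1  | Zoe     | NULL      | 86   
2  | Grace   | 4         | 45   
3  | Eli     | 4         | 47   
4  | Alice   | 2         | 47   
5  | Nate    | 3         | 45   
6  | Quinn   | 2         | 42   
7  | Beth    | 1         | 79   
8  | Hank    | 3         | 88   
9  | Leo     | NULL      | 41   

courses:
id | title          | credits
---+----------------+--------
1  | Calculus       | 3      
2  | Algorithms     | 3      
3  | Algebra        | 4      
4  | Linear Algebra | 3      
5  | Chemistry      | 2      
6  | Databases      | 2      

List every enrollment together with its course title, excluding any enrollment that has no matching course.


INNER JOIN keeps only enrollments rows whose course_id matches an id in courses. Walk through each enrollment:
  - enrollment 1 (Zoe): course_id=NULL, no match -> dropped
  - enrollment 2 (Grace): course_id=4 -> matches Linear Algebra
  - enrollment 3 (Eli): course_id=4 -> matches Linear Algebra
  - enrollment 4 (Alice): course_id=2 -> matches Algorithms
  - enrollment 5 (Nate): course_id=3 -> matches Algebra
  - enrollment 6 (Quinn): course_id=2 -> matches Algorithms
  - enrollment 7 (Beth): course_id=1 -> matches Calculus
  - enrollment 8 (Hank): course_id=3 -> matches Algebra
  - enrollment 9 (Leo): course_id=NULL, no match -> dropped
So 2 of 9 rows are dropped.

SQL:
SELECT a.student, b.title AS course
FROM enrollments a
INNER JOIN courses b ON a.course_id = b.id

Result:
student | course        
--------+---------------
Grace   | Linear Algebra
Eli     | Linear Algebra
Alice   | Algorithms    
Nate    | Algebra       
Quinn   | Algorithms    
Beth    | Calculus      
Hank    | Algebra       


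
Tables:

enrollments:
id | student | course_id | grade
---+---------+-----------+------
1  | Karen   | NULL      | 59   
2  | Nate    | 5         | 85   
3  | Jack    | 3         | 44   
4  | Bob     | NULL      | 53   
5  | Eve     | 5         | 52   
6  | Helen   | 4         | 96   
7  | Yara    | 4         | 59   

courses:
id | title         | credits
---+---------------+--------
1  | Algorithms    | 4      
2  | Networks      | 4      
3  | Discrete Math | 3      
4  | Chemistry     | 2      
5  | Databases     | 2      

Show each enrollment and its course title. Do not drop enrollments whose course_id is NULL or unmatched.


LEFT JOIN keeps every row from enrollments (the left table); where course_id has no match in courses, the course columns become NULL. Walk through each enrollment:
  - enrollment 1 (Karen): course_id=NULL, no match -> kept with NULL
  - enrollment 2 (Nate): course_id=5 -> matches Databases
  - enrollment 3 (Jack): course_id=3 -> matches Discrete Math
  - enrollment 4 (Bob): course_id=NULL, no match -> kept with NULL
  - enrollment 5 (Eve): course_id=5 -> matches Databases
  - enrollment 6 (Helen): course_id=4 -> matches Chemistry
  - enrollment 7 (Yara): course_id=4 -> matches Chemistry
All 7 rows appear; 2 have NULL course.

SQL:
SELECT a.student, b.title AS course
FROM enrollments a
LEFT JOIN courses b ON a.course_id = b.id

Result:
student | course       
--------+--------------
Karen   | NULL         
Nate    | Databases    
Jack    | Discrete Math
Bob     | NULL         
Eve     | Databases    
Helen   | Chemistry    
Yara    | Chemistry    


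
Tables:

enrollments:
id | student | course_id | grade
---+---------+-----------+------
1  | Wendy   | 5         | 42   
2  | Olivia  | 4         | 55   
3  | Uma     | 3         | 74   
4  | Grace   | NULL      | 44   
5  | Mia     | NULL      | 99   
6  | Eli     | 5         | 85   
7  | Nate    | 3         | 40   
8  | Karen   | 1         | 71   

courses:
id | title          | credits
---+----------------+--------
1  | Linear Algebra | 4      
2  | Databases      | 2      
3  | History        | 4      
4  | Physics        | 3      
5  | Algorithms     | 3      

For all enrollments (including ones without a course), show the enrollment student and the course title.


LEFT JOIN keeps every row from enrollments (the left table); where course_id has no match in courses, the course columns become NULL. Walk through each enrollment:
  - enrollment 1 (Wendy): course_id=5 -> matches Algorithms
  - enrollment 2 (Olivia): course_id=4 -> matches Physics
  - enrollment 3 (Uma): course_id=3 -> matches History
  - enrollment 4 (Grace): course_id=NULL, no match -> kept with NULL
  - enrollment 5 (Mia): course_id=NULL, no match -> kept with NULL
  - enrollment 6 (Eli): course_id=5 -> matches Algorithms
  - enrollment 7 (Nate): course_id=3 -> matches History
  - enrollment 8 (Karen): course_id=1 -> matches Linear Algebra
All 8 rows appear; 2 have NULL course.

SQL:
SELECT a.student, b.title AS course
FROM enrollments a
LEFT JOIN courses b ON a.course_id = b.id

Result:
student | course        
--------+---------------
Wendy   | Algorithms    
Olivia  | Physics       
Uma     | History       
Grace   | NULL          
Mia     | NULL          
Eli     | Algorithms    
Nate    | History       
Karen   | Linear Algebra


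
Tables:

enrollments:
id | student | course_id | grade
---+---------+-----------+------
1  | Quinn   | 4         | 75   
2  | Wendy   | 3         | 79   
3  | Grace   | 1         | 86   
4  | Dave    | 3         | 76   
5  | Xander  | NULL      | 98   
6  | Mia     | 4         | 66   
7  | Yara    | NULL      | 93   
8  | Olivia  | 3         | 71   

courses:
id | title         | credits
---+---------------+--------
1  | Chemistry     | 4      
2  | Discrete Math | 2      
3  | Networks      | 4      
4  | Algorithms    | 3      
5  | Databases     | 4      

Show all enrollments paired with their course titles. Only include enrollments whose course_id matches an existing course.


INNER JOIN keeps only enrollments rows whose course_id matches an id in courses. Walk through each enrollment:
  - enrollment 1 (Quinn): course_id=4 -> matches Algorithms
  - enrollment 2 (Wendy): course_id=3 -> matches Networks
  - enrollment 3 (Grace): course_id=1 -> matches Chemistry
  - enrollment 4 (Dave): course_id=3 -> matches Networks
  - enrollment 5 (Xander): course_id=NULL, no match -> dropped
  - enrollment 6 (Mia): course_id=4 -> matches Algorithms
  - enrollment 7 (Yara): course_id=NULL, no match -> dropped
  - enrollment 8 (Olivia): course_id=3 -> matches Networks
So 2 of 8 rows are dropped.

SQL:
SELECT a.student, b.title AS course
FROM enrollments a
INNER JOIN courses b ON a.course_id = b.id

Result:
student | course    
--------+-----------
Quinn   | Algorithms
Wendy   | Networks  
Grace   | Chemistry 
Dave    | Networks  
Mia     | Algorithms
Olivia  | Networks  


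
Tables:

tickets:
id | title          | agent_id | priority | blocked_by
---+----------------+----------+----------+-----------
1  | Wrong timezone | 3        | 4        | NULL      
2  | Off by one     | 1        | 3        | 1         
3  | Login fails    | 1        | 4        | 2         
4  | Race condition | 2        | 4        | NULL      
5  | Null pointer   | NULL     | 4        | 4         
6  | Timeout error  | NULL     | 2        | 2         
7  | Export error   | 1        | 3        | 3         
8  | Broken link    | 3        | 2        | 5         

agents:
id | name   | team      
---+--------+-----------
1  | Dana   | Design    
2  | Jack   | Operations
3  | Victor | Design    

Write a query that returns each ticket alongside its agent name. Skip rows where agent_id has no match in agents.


INNER JOIN keeps only tickets rows whose agent_id matches an id in agents. Walk through each ticket:
  - ticket 1 (Wrong timezone): agent_id=3 -> matches Victor
  - ticket 2 (Off by one): agent_id=1 -> matches Dana
  - ticket 3 (Login fails): agent_id=1 -> matches Dana
  - ticket 4 (Race condition): agent_id=2 -> matches Jack
  - ticket 5 (Null pointer): agent_id=NULL, no match -> dropped
  - ticket 6 (Timeout error): agent_id=NULL, no match -> dropped
  - ticket 7 (Export error): agent_id=1 -> matches Dana
  - ticket 8 (Broken link): agent_id=3 -> matches Victor
So 2 of 8 rows are dropped.

SQL:
SELECT a.title, b.name AS agent
FROM tickets a
INNER JOIN agents b ON a.agent_id = b.id

Result:
title          | agent 
---------------+-------
Wrong timezone | Victor
Off by one     | Dana  
Login fails    | Dana  
Race condition | Jack  
Export error   | Dana  
Broken link    | Victor


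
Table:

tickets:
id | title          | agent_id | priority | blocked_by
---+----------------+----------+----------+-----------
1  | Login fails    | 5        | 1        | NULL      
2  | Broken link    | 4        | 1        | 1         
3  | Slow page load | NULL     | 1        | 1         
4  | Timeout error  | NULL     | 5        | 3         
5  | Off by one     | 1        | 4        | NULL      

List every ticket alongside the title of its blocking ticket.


This is a self-join: tickets is joined to a second copy of itself, matching each row's blocked_by to another row's id. Use LEFT JOIN so rows with blocked_by=NULL are kept.
  - ticket 1 (Login fails): blocked_by=NULL -> NULL
  - ticket 2 (Broken link): blocked_by=1 -> Login fails
  - ticket 3 (Slow page load): blocked_by=1 -> Login fails
  - ticket 4 (Timeout error): blocked_by=3 -> Slow page load
  - ticket 5 (Off by one): blocked_by=NULL -> NULL

SQL:
SELECT a.title AS item, b.title AS blocked_by
FROM tickets a
LEFT JOIN tickets b ON a.blocked_by = b.id

Result:
item           | blocked_by    
---------------+---------------
Login fails    | NULL          
Broken link    | Login fails   
Slow page load | Login fails   
Timeout error  | Slow page load
Off by one     | NULL          


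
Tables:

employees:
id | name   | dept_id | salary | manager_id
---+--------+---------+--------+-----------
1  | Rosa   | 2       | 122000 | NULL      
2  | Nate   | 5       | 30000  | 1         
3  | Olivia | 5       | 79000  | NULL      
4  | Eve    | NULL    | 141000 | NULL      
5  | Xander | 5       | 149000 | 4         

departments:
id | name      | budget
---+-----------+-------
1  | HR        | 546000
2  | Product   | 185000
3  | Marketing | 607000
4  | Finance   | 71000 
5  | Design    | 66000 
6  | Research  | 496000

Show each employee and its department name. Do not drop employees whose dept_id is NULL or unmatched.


LEFT JOIN keeps every row from employees (the left table); where dept_id has no match in departments, the department columns become NULL. Walk through each employee:
  - employee 1 (Rosa): dept_id=2 -> matches Product
  - employee 2 (Nate): dept_id=5 -> matches Design
  - employee 3 (Olivia): dept_id=5 -> matches Design
  - employee 4 (Eve): dept_id=NULL, no match -> kept with NULL
  - employee 5 (Xander): dept_id=5 -> matches Design
All 5 rows appear; 1 has NULL department.

SQL:
SELECT a.name, b.name AS department
FROM employees a
LEFT JOIN departments b ON a.dept_id = b.id

Result:
name   | department
-------+-----------
Rosa   | Product   
Nate   | Design    
Olivia | Design    
Eve    | NULL      
Xander | Design    


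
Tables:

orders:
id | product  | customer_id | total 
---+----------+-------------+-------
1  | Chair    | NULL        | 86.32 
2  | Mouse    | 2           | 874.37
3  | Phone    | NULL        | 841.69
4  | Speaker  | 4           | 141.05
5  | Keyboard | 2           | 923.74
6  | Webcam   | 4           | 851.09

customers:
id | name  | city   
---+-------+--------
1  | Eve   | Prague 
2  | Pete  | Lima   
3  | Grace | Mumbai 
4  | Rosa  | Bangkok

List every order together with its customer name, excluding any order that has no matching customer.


INNER JOIN keeps only orders rows whose customer_id matches an id in customers. Walk through each order:
  - order 1 (Chair): customer_id=NULL, no match -> dropped
  - order 2 (Mouse): customer_id=2 -> matches Pete
  - order 3 (Phone): customer_id=NULL, no match -> dropped
  - order 4 (Speaker): customer_id=4 -> matches Rosa
  - order 5 (Keyboard): customer_id=2 -> matches Pete
  - order 6 (Webcam): customer_id=4 -> matches Rosa
So 2 of 6 rows are dropped.

SQL:
SELECT a.product, b.name AS customer
FROM orders a
INNER JOIN customers b ON a.customer_id = b.id

Result:
product  | customer
---------+---------
Mouse    | Pete    
Speaker  | Rosa    
Keyboard | Pete    
Webcam   | Rosa    


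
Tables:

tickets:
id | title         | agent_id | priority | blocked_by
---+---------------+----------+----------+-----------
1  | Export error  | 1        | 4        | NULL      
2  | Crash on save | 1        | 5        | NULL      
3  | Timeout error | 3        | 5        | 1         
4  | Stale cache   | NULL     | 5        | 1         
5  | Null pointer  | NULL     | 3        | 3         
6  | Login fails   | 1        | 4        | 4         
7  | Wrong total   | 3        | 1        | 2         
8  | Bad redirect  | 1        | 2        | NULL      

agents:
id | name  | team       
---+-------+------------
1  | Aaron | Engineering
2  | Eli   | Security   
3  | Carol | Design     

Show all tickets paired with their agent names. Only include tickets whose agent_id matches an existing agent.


INNER JOIN keeps only tickets rows whose agent_id matches an id in agents. Walk through each ticket:
  - ticket 1 (Export error): agent_id=1 -> matches Aaron
  - ticket 2 (Crash on save): agent_id=1 -> matches Aaron
  - ticket 3 (Timeout error): agent_id=3 -> matches Carol
  - ticket 4 (Stale cache): agent_id=NULL, no match -> dropped
  - ticket 5 (Null pointer): agent_id=NULL, no match -> dropped
  - ticket 6 (Login fails): agent_id=1 -> matches Aaron
  - ticket 7 (Wrong total): agent_id=3 -> matches Carol
  - ticket 8 (Bad redirect): agent_id=1 -> matches Aaron
So 2 of 8 rows are dropped.

SQL:
SELECT a.title, b.name AS agent
FROM tickets a
INNER JOIN agents b ON a.agent_id = b.id

Result:
title         | agent
--------------+------
Export error  | Aaron
Crash on save | Aaron
Timeout error | Carol
Login fails   | Aaron
Wrong total   | Carol
Bad redirect  | Aaron


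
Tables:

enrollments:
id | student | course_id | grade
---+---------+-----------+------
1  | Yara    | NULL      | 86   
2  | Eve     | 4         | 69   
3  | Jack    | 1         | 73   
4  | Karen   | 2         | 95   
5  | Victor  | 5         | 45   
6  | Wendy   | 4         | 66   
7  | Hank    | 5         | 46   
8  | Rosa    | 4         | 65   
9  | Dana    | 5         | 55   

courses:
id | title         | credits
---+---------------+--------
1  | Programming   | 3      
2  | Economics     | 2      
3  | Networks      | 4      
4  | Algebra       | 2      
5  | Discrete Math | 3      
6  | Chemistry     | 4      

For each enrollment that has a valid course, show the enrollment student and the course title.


INNER JOIN keeps only enrollments rows whose course_id matches an id in courses. Walk through each enrollment:
  - enrollment 1 (Yara): course_id=NULL, no match -> dropped
  - enrollment 2 (Eve): course_id=4 -> matches Algebra
  - enrollment 3 (Jack): course_id=1 -> matches Programming
  - enrollment 4 (Karen): course_id=2 -> matches Economics
  - enrollment 5 (Victor): course_id=5 -> matches Discrete Math
  - enrollment 6 (Wendy): course_id=4 -> matches Algebra
  - enrollment 7 (Hank): course_id=5 -> matches Discrete Math
  - enrollment 8 (Rosa): course_id=4 -> matches Algebra
  - enrollment 9 (Dana): course_id=5 -> matches Discrete Math
So 1 of 9 rows is dropped.

SQL:
SELECT a.student, b.title AS course
FROM enrollments a
INNER JOIN courses b ON a.course_id = b.id

Result:
student | course       
--------+--------------
Eve     | Algebra      
Jack    | Programming  
Karen   | Economics    
Victor  | Discrete Math
Wendy   | Algebra      
Hank    | Discrete Math
Rosa    | Algebra      
Dana    | Discrete Math


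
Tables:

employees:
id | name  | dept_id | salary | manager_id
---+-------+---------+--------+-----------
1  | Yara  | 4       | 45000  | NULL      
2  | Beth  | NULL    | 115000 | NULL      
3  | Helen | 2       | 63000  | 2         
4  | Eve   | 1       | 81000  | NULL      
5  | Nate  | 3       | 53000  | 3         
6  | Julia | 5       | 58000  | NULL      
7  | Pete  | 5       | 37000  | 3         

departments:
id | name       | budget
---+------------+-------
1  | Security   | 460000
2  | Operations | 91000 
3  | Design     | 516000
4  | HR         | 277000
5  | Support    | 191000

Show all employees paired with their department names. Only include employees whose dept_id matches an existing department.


INNER JOIN keeps only employees rows whose dept_id matches an id in departments. Walk through each employee:
  - employee 1 (Yara): dept_id=4 -> matches HR
  - employee 2 (Beth): dept_id=NULL, no match -> dropped
  - employee 3 (Helen): dept_id=2 -> matches Operations
  - employee 4 (Eve): dept_id=1 -> matches Security
  - employee 5 (Nate): dept_id=3 -> matches Design
  - employee 6 (Julia): dept_id=5 -> matches Support
  - employee 7 (Pete): dept_id=5 -> matches Support
So 1 of 7 rows is dropped.

SQL:
SELECT a.name, b.name AS department
FROM employees a
INNER JOIN departments b ON a.dept_id = b.id

Result:
name  | department
------+-----------
Yara  | HR        
Helen | Operations
Eve   | Security  
Nate  | Design    
Julia | Support   
Pete  | Support   


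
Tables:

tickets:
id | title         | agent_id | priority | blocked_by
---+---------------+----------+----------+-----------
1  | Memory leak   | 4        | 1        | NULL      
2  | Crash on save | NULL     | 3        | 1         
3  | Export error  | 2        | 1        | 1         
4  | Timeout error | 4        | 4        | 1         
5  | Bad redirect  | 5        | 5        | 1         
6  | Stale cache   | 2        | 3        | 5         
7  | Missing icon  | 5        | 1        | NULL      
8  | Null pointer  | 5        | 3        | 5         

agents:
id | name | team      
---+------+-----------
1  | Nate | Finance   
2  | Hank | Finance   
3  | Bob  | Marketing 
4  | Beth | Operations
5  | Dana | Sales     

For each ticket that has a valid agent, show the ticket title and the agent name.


INNER JOIN keeps only tickets rows whose agent_id matches an id in agents. Walk through each ticket:
  - ticket 1 (Memory leak): agent_id=4 -> matches Beth
  - ticket 2 (Crash on save): agent_id=NULL, no match -> dropped
  - ticket 3 (Export error): agent_id=2 -> matches Hank
  - ticket 4 (Timeout error): agent_id=4 -> matches Beth
  - ticket 5 (Bad redirect): agent_id=5 -> matches Dana
  - ticket 6 (Stale cache): agent_id=2 -> matches Hank
  - ticket 7 (Missing icon): agent_id=5 -> matches Dana
  - ticket 8 (Null pointer): agent_id=5 -> matches Dana
So 1 of 8 rows is dropped.

SQL:
SELECT a.title, b.name AS agent
FROM tickets a
INNER JOIN agents b ON a.agent_id = b.id

Result:
title         | agent
--------------+------
Memory leak   | Beth 
Export error  | Hank 
Timeout error | Beth 
Bad redirect  | Dana 
Stale cache   | Hank 
Missing icon  | Dana 
Null pointer  | Dana 


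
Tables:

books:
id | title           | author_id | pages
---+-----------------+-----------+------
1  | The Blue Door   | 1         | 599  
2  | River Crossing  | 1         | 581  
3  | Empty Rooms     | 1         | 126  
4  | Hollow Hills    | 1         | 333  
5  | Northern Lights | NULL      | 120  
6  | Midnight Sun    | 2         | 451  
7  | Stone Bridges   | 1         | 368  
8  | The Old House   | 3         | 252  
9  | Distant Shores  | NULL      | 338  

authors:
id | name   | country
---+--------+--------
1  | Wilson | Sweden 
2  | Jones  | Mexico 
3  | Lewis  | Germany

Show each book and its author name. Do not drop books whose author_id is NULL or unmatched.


LEFT JOIN keeps every row from books (the left table); where author_id has no match in authors, the author columns become NULL. Walk through each book:
  - book 1 (The Blue Door): author_id=1 -> matches Wilson
  - book 2 (River Crossing): author_id=1 -> matches Wilson
  - book 3 (Empty Rooms): author_id=1 -> matches Wilson
  - book 4 (Hollow Hills): author_id=1 -> matches Wilson
  - book 5 (Northern Lights): author_id=NULL, no match -> kept with NULL
  - book 6 (Midnight Sun): author_id=2 -> matches Jones
  - book 7 (Stone Bridges): author_id=1 -> matches Wilson
  - book 8 (The Old House): author_id=3 -> matches Lewis
  - book 9 (Distant Shores): author_id=NULL, no match -> kept with NULL
All 9 rows appear; 2 have NULL author.

SQL:
SELECT a.title, b.name AS author
FROM books a
LEFT JOIN authors b ON a.author_id = b.id

Result:
title           | author
----------------+-------
The Blue Door   | Wilson
River Crossing  | Wilson
Empty Rooms     | Wilson
Hollow Hills    | Wilson
Northern Lights | NULL  
Midnight Sun    | Jones 
Stone Bridges   | Wilson
The Old House   | Lewis 
Distant Shores  | NULL  


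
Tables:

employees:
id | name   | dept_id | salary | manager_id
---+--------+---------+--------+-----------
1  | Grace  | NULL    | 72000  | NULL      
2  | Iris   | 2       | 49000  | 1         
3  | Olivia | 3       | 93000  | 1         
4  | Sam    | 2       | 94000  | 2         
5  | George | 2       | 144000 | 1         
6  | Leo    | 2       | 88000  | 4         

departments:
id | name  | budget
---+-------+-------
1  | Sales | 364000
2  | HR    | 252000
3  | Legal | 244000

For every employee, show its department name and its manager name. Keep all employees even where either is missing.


Two LEFT JOINs from the same base table employees: one to departments via dept_id, one to employees itself via manager_id. Both are LEFT so every employee is preserved.
Match against departments:
  - employee 1 (Grace): dept_id=NULL, no match -> kept with NULL
  - employee 2 (Iris): dept_id=2 -> matches HR
  - employee 3 (Olivia): dept_id=3 -> matches Legal
  - employee 4 (Sam): dept_id=2 -> matches HR
  - employee 5 (George): dept_id=2 -> matches HR
  - employee 6 (Leo): dept_id=2 -> matches HR
Match against employees (self):
  - employee 1 (Grace): manager_id=NULL -> NULL
  - employee 2 (Iris): manager_id=1 -> Grace
  - employee 3 (Olivia): manager_id=1 -> Grace
  - employee 4 (Sam): manager_id=2 -> Iris
  - employee 5 (George): manager_id=1 -> Grace
  - employee 6 (Leo): manager_id=4 -> Sam

SQL:
SELECT a.name, b.name AS department, c.name AS manager
FROM employees a
LEFT JOIN departments b ON a.dept_id = b.id
LEFT JOIN employees c ON a.manager_id = c.id

Result:
name   | department | manager
-------+------------+--------
Grace  | NULL       | NULL   
Iris   | HR         | Grace  
Olivia | Legal      | Grace  
Sam    | HR         | Iris   
George | HR         | Grace  
Leo    | HR         | Sam    


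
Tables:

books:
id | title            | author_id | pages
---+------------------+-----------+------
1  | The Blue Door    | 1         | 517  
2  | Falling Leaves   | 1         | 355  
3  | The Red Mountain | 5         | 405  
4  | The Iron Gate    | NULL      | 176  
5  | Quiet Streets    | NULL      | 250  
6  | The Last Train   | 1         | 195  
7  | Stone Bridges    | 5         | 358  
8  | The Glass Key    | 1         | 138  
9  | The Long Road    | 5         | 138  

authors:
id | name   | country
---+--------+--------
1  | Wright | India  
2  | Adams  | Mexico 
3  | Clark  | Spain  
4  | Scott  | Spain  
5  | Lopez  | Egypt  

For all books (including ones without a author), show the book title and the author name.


LEFT JOIN keeps every row from books (the left table); where author_id has no match in authors, the author columns become NULL. Walk through each book:
  - book 1 (The Blue Door): author_id=1 -> matches Wright
  - book 2 (Falling Leaves): author_id=1 -> matches Wright
  - book 3 (The Red Mountain): author_id=5 -> matches Lopez
  - book 4 (The Iron Gate): author_id=NULL, no match -> kept with NULL
  - book 5 (Quiet Streets): author_id=NULL, no match -> kept with NULL
  - book 6 (The Last Train): author_id=1 -> matches Wright
  - book 7 (Stone Bridges): author_id=5 -> matches Lopez
  - book 8 (The Glass Key): author_id=1 -> matches Wright
  - book 9 (The Long Road): author_id=5 -> matches Lopez
All 9 rows appear; 2 have NULL author.

SQL:
SELECT a.title, b.name AS author
FROM books a
LEFT JOIN authors b ON a.author_id = b.id

Result:
title            | author
-----------------+-------
The Blue Door    | Wright
Falling Leaves   | Wright
The Red Mountain | Lopez 
The Iron Gate    | NULL  
Quiet Streets    | NULL  
The Last Train   | Wright
Stone Bridges    | Lopez 
The Glass Key    | Wright
The Long Road    | Lopez 


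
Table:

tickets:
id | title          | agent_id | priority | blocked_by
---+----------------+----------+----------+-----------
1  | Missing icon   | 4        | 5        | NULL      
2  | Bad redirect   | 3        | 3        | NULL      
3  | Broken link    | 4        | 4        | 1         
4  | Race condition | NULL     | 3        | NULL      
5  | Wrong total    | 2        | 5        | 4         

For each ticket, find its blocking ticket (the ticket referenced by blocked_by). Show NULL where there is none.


This is a self-join: tickets is joined to a second copy of itself, matching each row's blocked_by to another row's id. Use LEFT JOIN so rows with blocked_by=NULL are kept.
  - ticket 1 (Missing icon): blocked_by=NULL -> NULL
  - ticket 2 (Bad redirect): blocked_by=NULL -> NULL
  - ticket 3 (Broken link): blocked_by=1 -> Missing icon
  - ticket 4 (Race condition): blocked_by=NULL -> NULL
  - ticket 5 (Wrong total): blocked_by=4 -> Race condition

SQL:
SELECT a.title AS item, b.title AS blocked_by
FROM tickets a
LEFT JOIN tickets b ON a.blocked_by = b.id

Result:
item           | blocked_by    
---------------+---------------
Missing icon   | NULL          
Bad redirect   | NULL          
Broken link    | Missing icon  
Race condition | NULL          
Wrong total    | Race condition


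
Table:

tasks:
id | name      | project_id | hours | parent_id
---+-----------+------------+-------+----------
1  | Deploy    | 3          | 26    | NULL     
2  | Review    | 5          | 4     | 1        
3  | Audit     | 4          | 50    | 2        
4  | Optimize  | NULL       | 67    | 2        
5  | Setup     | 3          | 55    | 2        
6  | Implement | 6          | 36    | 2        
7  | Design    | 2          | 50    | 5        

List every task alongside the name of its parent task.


This is a self-join: tasks is joined to a second copy of itself, matching each row's parent_id to another row's id. Use LEFT JOIN so rows with parent_id=NULL are kept.
  - task 1 (Deploy): parent_id=NULL -> NULL
  - task 2 (Review): parent_id=1 -> Deploy
  - task 3 (Audit): parent_id=2 -> Review
  - task 4 (Optimize): parent_id=2 -> Review
  - task 5 (Setup): parent_id=2 -> Review
  - task 6 (Implement): parent_id=2 -> Review
  - task 7 (Design): parent_id=5 -> Setup

SQL:
SELECT a.name AS item, b.name AS parent
FROM tasks a
LEFT JOIN tasks b ON a.parent_id = b.id

Result:
item      | parent
----------+-------
Deploy    | NULL  
Review    | Deploy
Audit     | Review
Optimize  | Review
Setup     | Review
Implement | Review
Design    | Setup 


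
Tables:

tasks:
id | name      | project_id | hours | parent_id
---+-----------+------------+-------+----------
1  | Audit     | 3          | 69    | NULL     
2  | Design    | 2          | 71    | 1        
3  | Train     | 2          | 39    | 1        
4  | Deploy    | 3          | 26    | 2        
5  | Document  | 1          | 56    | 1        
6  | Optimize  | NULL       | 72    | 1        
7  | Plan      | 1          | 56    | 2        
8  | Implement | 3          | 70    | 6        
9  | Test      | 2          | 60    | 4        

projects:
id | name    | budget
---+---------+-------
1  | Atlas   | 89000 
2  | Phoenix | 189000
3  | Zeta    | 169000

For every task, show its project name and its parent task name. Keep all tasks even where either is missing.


Two LEFT JOINs from the same base table tasks: one to projects via project_id, one to tasks itself via parent_id. Both are LEFT so every task is preserved.
Match against projects:
  - task 1 (Audit): project_id=3 -> matches Zeta
  - task 2 (Design): project_id=2 -> matches Phoenix
  - task 3 (Train): project_id=2 -> matches Phoenix
  - task 4 (Deploy): project_id=3 -> matches Zeta
  - task 5 (Document): project_id=1 -> matches Atlas
  - task 6 (Optimize): project_id=NULL, no match -> kept with NULL
  - task 7 (Plan): project_id=1 -> matches Atlas
  - task 8 (Implement): project_id=3 -> matches Zeta
  - task 9 (Test): project_id=2 -> matches Phoenix
Match against tasks (self):
  - task 1 (Audit): parent_id=NULL -> NULL
  - task 2 (Design): parent_id=1 -> Audit
  - task 3 (Train): parent_id=1 -> Audit
  - task 4 (Deploy): parent_id=2 -> Design
  - task 5 (Document): parent_id=1 -> Audit
  - task 6 (Optimize): parent_id=1 -> Audit
  - task 7 (Plan): parent_id=2 -> Design
  - task 8 (Implement): parent_id=6 -> Optimize
  - task 9 (Test): parent_id=4 -> Deploy

SQL:
SELECT a.name, b.name AS project, c.name AS parent
FROM tasks a
LEFT JOIN projects b ON a.project_id = b.id
LEFT JOIN tasks c ON a.parent_id = c.id

Result:
name      | project | parent  
----------+---------+---------
Audit     | Zeta    | NULL    
Design    | Phoenix | Audit   
Train     | Phoenix | Audit   
Deploy    | Zeta    | Design  
Document  | Atlas   | Audit   
Optimize  | NULL    | Audit   
Plan      | Atlas   | Design  
Implement | Zeta    | Optimize
Test      | Phoenix | Deploy  


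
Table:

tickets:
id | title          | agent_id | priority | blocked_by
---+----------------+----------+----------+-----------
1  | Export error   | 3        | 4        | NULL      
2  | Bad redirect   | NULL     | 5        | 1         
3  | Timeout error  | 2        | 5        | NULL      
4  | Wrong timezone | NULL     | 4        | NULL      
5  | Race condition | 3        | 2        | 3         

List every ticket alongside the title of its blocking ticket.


This is a self-join: tickets is joined to a second copy of itself, matching each row's blocked_by to another row's id. Use LEFT JOIN so rows with blocked_by=NULL are kept.
  - ticket 1 (Export error): blocked_by=NULL -> NULL
  - ticket 2 (Bad redirect): blocked_by=1 -> Export error
  - ticket 3 (Timeout error): blocked_by=NULL -> NULL
  - ticket 4 (Wrong timezone): blocked_by=NULL -> NULL
  - ticket 5 (Race condition): blocked_by=3 -> Timeout error

SQL:
SELECT a.title AS item, b.title AS blocked_by
FROM tickets a
LEFT JOIN tickets b ON a.blocked_by = b.id

Result:
item           | blocked_by   
---------------+--------------
Export error   | NULL         
Bad redirect   | Export error 
Timeout error  | NULL         
Wrong timezone | NULL         
Race condition | Timeout error


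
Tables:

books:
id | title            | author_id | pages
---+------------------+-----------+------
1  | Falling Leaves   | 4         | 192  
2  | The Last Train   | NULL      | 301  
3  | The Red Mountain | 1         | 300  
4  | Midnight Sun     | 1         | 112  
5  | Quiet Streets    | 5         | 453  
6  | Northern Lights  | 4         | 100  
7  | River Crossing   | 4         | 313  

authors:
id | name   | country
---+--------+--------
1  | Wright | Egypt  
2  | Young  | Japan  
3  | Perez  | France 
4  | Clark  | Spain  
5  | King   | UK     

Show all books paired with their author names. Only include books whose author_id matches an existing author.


INNER JOIN keeps only books rows whose author_id matches an id in authors. Walk through each book:
  - book 1 (Falling Leaves): author_id=4 -> matches Clark
  - book 2 (The Last Train): author_id=NULL, no match -> dropped
  - book 3 (The Red Mountain): author_id=1 -> matches Wright
  - book 4 (Midnight Sun): author_id=1 -> matches Wright
  - book 5 (Quiet Streets): author_id=5 -> matches King
  - book 6 (Northern Lights): author_id=4 -> matches Clark
  - book 7 (River Crossing): author_id=4 -> matches Clark
So 1 of 7 rows is dropped.

SQL:
SELECT a.title, b.name AS author
FROM books a
INNER JOIN authors b ON a.author_id = b.id

Result:
title            | author
-----------------+-------
Falling Leaves   | Clark 
The Red Mountain | Wright
Midnight Sun     | Wright
Quiet Streets    | King  
Northern Lights  | Clark 
River Crossing   | Clark 


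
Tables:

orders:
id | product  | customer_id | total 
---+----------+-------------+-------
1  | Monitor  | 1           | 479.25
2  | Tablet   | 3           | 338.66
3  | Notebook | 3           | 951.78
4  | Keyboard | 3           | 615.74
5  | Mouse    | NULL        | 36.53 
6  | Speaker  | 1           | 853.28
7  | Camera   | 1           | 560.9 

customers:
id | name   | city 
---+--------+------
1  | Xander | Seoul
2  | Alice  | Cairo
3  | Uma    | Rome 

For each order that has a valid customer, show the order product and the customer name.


INNER JOIN keeps only orders rows whose customer_id matches an id in customers. Walk through each order:
  - order 1 (Monitor): customer_id=1 -> matches Xander
  - order 2 (Tablet): customer_id=3 -> matches Uma
  - order 3 (Notebook): customer_id=3 -> matches Uma
  - order 4 (Keyboard): customer_id=3 -> matches Uma
  - order 5 (Mouse): customer_id=NULL, no match -> dropped
  - order 6 (Speaker): customer_id=1 -> matches Xander
  - order 7 (Camera): customer_id=1 -> matches Xander
So 1 of 7 rows is dropped.

SQL:
SELECT a.product, b.name AS customer
FROM orders a
INNER JOIN customers b ON a.customer_id = b.id

Result:
product  | customer
---------+---------
Monitor  | Xander  
Tablet   | Uma     
Notebook | Uma     
Keyboard | Uma     
Speaker  | Xander  
Camera   | Xander  
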